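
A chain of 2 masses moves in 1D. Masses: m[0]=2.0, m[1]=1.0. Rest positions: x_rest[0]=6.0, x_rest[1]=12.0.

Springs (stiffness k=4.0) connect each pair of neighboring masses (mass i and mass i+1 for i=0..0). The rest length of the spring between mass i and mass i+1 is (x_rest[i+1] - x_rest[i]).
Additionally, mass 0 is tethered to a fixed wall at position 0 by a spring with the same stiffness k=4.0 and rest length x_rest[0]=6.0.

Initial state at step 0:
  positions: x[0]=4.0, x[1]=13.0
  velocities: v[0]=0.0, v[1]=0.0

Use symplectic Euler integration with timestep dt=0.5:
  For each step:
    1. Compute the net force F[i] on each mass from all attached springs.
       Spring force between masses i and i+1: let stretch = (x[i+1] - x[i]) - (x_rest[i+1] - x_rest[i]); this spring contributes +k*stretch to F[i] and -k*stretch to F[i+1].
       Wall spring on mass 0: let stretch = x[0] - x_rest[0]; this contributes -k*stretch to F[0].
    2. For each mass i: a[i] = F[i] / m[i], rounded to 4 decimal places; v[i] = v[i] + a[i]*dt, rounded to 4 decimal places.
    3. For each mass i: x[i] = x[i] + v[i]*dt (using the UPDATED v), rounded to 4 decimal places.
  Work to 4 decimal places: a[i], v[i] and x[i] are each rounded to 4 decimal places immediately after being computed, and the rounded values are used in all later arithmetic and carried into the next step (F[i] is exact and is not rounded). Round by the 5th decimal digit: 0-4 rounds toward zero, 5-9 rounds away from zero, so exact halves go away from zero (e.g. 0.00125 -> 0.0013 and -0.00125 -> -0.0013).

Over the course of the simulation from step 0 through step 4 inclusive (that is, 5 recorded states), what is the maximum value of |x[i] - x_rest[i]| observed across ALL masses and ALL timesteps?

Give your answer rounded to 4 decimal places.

Answer: 3.2500

Derivation:
Step 0: x=[4.0000 13.0000] v=[0.0000 0.0000]
Step 1: x=[6.5000 10.0000] v=[5.0000 -6.0000]
Step 2: x=[7.5000 9.5000] v=[2.0000 -1.0000]
Step 3: x=[5.7500 13.0000] v=[-3.5000 7.0000]
Step 4: x=[4.7500 15.2500] v=[-2.0000 4.5000]
Max displacement = 3.2500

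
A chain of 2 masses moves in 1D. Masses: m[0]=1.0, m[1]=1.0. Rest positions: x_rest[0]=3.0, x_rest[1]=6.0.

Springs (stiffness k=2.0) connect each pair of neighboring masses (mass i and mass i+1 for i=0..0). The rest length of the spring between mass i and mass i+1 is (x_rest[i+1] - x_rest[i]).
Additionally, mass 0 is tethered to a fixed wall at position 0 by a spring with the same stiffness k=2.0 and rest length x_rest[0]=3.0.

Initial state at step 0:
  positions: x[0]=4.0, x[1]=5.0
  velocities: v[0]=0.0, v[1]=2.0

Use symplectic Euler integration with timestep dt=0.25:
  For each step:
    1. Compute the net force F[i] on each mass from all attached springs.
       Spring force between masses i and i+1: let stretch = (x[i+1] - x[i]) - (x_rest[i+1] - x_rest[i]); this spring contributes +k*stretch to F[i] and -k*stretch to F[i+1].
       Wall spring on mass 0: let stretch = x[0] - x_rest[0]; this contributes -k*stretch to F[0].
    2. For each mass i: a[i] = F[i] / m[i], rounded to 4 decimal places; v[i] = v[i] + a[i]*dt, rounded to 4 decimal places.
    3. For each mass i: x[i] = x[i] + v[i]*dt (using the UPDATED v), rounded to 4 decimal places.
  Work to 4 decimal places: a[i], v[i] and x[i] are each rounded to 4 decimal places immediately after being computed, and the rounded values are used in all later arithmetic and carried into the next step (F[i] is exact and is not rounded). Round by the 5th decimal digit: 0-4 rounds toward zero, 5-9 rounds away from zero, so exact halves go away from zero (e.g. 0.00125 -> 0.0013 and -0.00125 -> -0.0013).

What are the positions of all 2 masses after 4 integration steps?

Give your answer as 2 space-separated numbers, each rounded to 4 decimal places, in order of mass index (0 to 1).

Answer: 2.3436 7.9615

Derivation:
Step 0: x=[4.0000 5.0000] v=[0.0000 2.0000]
Step 1: x=[3.6250 5.7500] v=[-1.5000 3.0000]
Step 2: x=[3.0625 6.6094] v=[-2.2500 3.4375]
Step 3: x=[2.5606 7.4004] v=[-2.0078 3.1641]
Step 4: x=[2.3436 7.9615] v=[-0.8682 2.2442]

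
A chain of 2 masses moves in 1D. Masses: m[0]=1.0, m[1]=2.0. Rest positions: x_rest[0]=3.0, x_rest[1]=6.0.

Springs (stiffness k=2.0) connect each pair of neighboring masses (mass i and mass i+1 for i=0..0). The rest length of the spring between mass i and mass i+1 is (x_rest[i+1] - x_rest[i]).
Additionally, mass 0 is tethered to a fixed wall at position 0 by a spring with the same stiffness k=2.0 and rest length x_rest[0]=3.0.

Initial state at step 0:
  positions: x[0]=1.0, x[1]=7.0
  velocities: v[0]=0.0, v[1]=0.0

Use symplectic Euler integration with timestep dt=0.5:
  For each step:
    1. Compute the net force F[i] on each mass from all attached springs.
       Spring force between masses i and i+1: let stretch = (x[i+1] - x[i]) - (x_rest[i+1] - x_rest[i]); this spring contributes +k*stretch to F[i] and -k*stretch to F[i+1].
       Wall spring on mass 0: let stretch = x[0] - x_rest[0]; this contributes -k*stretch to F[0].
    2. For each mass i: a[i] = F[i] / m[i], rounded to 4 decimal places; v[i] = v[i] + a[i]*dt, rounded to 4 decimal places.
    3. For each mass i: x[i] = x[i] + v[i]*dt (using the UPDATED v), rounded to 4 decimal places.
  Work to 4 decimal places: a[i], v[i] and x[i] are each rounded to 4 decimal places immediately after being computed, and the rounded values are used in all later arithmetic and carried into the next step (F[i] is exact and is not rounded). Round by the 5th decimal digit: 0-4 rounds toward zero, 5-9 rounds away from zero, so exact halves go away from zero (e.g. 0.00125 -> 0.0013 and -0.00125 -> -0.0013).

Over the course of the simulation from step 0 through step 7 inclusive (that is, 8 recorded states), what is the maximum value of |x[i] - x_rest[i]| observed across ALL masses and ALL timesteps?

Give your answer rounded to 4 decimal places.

Answer: 2.6620

Derivation:
Step 0: x=[1.0000 7.0000] v=[0.0000 0.0000]
Step 1: x=[3.5000 6.2500] v=[5.0000 -1.5000]
Step 2: x=[5.6250 5.5625] v=[4.2500 -1.3750]
Step 3: x=[4.9063 5.6407] v=[-1.4375 0.1563]
Step 4: x=[2.1016 6.2853] v=[-5.6094 1.2891]
Step 5: x=[0.3380 6.6340] v=[-3.5273 0.6973]
Step 6: x=[1.5534 6.1587] v=[2.4307 -0.9507]
Step 7: x=[4.2947 5.2820] v=[5.4826 -1.7534]
Max displacement = 2.6620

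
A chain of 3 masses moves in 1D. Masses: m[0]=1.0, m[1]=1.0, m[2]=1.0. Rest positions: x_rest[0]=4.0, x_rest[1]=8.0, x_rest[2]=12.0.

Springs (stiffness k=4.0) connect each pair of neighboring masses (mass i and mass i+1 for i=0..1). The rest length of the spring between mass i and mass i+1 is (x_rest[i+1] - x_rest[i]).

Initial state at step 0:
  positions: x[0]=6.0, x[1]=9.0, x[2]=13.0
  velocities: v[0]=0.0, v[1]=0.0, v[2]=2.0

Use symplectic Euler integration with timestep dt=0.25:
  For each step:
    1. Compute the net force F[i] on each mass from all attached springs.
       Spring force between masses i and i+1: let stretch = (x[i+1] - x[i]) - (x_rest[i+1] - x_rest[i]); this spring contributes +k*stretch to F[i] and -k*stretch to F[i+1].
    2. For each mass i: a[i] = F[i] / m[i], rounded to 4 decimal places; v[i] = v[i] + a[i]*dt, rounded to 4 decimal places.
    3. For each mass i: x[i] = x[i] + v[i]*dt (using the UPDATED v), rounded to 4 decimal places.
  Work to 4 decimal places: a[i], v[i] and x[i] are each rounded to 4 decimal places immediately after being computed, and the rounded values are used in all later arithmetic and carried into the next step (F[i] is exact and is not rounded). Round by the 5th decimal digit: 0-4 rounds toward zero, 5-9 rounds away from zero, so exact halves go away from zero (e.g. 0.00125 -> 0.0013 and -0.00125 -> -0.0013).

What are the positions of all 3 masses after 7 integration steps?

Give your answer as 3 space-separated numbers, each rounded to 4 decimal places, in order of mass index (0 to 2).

Answer: 6.4540 10.1675 14.8787

Derivation:
Step 0: x=[6.0000 9.0000 13.0000] v=[0.0000 0.0000 2.0000]
Step 1: x=[5.7500 9.2500 13.5000] v=[-1.0000 1.0000 2.0000]
Step 2: x=[5.3750 9.6875 13.9375] v=[-1.5000 1.7500 1.7500]
Step 3: x=[5.0781 10.1094 14.3125] v=[-1.1875 1.6875 1.5000]
Step 4: x=[5.0391 10.3242 14.6367] v=[-0.1562 0.8593 1.2969]
Step 5: x=[5.3213 10.2959 14.8828] v=[1.1289 -0.1133 0.9844]
Step 6: x=[5.8472 10.1707 14.9822] v=[2.1035 -0.5010 0.3975]
Step 7: x=[6.4540 10.1675 14.8787] v=[2.4270 -0.0130 -0.4140]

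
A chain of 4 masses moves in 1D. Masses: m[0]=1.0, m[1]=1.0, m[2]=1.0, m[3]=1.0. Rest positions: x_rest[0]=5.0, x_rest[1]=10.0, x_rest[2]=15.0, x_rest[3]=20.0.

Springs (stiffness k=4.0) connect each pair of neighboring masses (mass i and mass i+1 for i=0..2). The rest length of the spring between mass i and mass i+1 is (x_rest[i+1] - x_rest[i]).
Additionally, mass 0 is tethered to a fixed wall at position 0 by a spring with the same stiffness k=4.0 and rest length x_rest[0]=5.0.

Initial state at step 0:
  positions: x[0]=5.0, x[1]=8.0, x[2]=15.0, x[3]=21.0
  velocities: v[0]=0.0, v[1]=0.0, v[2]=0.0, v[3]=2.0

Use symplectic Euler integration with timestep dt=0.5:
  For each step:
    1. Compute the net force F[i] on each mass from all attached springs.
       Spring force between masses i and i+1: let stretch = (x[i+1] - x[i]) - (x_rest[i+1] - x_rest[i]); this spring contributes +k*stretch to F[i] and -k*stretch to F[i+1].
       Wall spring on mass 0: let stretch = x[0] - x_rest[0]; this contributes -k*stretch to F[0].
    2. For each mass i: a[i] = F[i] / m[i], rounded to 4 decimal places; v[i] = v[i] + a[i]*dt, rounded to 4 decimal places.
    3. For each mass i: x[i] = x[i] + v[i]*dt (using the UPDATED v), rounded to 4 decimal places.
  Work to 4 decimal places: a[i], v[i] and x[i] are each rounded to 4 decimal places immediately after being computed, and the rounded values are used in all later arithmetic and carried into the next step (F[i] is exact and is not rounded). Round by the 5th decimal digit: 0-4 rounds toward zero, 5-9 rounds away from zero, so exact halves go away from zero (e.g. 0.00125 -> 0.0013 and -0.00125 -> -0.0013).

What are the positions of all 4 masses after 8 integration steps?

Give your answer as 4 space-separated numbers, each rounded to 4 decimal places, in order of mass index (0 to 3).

Step 0: x=[5.0000 8.0000 15.0000 21.0000] v=[0.0000 0.0000 0.0000 2.0000]
Step 1: x=[3.0000 12.0000 14.0000 21.0000] v=[-4.0000 8.0000 -2.0000 0.0000]
Step 2: x=[7.0000 9.0000 18.0000 19.0000] v=[8.0000 -6.0000 8.0000 -4.0000]
Step 3: x=[6.0000 13.0000 14.0000 21.0000] v=[-2.0000 8.0000 -8.0000 4.0000]
Step 4: x=[6.0000 11.0000 16.0000 21.0000] v=[0.0000 -4.0000 4.0000 0.0000]
Step 5: x=[5.0000 9.0000 18.0000 21.0000] v=[-2.0000 -4.0000 4.0000 0.0000]
Step 6: x=[3.0000 12.0000 14.0000 23.0000] v=[-4.0000 6.0000 -8.0000 4.0000]
Step 7: x=[7.0000 8.0000 17.0000 21.0000] v=[8.0000 -8.0000 6.0000 -4.0000]
Step 8: x=[5.0000 12.0000 15.0000 20.0000] v=[-4.0000 8.0000 -4.0000 -2.0000]

Answer: 5.0000 12.0000 15.0000 20.0000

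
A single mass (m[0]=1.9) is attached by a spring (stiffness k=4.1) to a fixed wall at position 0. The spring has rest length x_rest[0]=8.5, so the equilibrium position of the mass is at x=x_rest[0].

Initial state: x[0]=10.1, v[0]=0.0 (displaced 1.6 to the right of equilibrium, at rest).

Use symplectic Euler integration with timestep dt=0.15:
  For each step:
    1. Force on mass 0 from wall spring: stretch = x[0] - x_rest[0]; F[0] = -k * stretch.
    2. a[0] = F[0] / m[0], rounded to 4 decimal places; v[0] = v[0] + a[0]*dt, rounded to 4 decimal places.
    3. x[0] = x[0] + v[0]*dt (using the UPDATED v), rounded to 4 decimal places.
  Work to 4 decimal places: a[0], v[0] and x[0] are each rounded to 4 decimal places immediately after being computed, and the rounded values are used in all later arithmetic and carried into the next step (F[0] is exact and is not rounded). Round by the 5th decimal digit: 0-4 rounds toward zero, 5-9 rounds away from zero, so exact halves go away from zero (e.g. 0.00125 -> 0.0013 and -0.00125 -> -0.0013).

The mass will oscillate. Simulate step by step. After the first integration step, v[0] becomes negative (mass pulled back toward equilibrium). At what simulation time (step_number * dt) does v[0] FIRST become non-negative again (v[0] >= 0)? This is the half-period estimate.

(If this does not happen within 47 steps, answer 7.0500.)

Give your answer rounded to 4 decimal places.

Step 0: x=[10.1000] v=[0.0000]
Step 1: x=[10.0223] v=[-0.5179]
Step 2: x=[9.8707] v=[-1.0107]
Step 3: x=[9.6525] v=[-1.4544]
Step 4: x=[9.3784] v=[-1.8275]
Step 5: x=[9.0616] v=[-2.1118]
Step 6: x=[8.7176] v=[-2.2936]
Step 7: x=[8.3630] v=[-2.3640]
Step 8: x=[8.0150] v=[-2.3197]
Step 9: x=[7.6906] v=[-2.1627]
Step 10: x=[7.4055] v=[-1.9007]
Step 11: x=[7.1735] v=[-1.5464]
Step 12: x=[7.0060] v=[-1.1170]
Step 13: x=[6.9110] v=[-0.6334]
Step 14: x=[6.8931] v=[-0.1191]
Step 15: x=[6.9533] v=[0.4010]
First v>=0 after going negative at step 15, time=2.2500

Answer: 2.2500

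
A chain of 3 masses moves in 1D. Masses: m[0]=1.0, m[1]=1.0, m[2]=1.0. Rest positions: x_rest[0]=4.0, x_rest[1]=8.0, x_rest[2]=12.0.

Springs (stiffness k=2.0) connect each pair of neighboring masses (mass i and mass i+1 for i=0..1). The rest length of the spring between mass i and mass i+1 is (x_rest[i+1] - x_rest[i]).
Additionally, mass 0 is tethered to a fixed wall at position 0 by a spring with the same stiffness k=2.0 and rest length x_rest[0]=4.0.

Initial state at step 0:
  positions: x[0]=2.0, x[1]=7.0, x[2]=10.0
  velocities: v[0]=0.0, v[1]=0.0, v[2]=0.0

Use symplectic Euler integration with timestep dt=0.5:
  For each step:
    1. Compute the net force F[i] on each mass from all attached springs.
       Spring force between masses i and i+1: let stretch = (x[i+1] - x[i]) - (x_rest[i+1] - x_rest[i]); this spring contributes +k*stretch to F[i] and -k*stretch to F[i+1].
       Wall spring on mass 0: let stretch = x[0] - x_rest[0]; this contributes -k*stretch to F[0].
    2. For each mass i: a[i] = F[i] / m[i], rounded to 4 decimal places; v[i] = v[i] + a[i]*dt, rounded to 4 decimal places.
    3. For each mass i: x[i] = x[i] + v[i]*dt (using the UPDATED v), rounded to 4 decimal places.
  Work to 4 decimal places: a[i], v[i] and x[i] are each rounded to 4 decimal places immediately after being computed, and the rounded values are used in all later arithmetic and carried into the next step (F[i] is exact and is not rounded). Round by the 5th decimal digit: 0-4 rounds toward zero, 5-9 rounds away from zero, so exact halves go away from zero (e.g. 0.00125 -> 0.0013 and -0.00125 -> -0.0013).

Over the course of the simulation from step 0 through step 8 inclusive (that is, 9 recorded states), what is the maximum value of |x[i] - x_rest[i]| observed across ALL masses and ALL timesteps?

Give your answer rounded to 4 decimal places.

Answer: 2.1564

Derivation:
Step 0: x=[2.0000 7.0000 10.0000] v=[0.0000 0.0000 0.0000]
Step 1: x=[3.5000 6.0000 10.5000] v=[3.0000 -2.0000 1.0000]
Step 2: x=[4.5000 6.0000 10.7500] v=[2.0000 0.0000 0.5000]
Step 3: x=[4.0000 7.6250 10.6250] v=[-1.0000 3.2500 -0.2500]
Step 4: x=[3.3125 8.9375 11.0000] v=[-1.3750 2.6250 0.7500]
Step 5: x=[3.7813 8.4688 12.3438] v=[0.9375 -0.9375 2.6875]
Step 6: x=[4.7032 7.5938 13.7501] v=[1.8437 -1.7500 2.8125]
Step 7: x=[4.7188 8.3517 14.0782] v=[0.0311 1.5157 0.6562]
Step 8: x=[4.1914 10.1564 13.5431] v=[-1.0548 3.6093 -1.0703]
Max displacement = 2.1564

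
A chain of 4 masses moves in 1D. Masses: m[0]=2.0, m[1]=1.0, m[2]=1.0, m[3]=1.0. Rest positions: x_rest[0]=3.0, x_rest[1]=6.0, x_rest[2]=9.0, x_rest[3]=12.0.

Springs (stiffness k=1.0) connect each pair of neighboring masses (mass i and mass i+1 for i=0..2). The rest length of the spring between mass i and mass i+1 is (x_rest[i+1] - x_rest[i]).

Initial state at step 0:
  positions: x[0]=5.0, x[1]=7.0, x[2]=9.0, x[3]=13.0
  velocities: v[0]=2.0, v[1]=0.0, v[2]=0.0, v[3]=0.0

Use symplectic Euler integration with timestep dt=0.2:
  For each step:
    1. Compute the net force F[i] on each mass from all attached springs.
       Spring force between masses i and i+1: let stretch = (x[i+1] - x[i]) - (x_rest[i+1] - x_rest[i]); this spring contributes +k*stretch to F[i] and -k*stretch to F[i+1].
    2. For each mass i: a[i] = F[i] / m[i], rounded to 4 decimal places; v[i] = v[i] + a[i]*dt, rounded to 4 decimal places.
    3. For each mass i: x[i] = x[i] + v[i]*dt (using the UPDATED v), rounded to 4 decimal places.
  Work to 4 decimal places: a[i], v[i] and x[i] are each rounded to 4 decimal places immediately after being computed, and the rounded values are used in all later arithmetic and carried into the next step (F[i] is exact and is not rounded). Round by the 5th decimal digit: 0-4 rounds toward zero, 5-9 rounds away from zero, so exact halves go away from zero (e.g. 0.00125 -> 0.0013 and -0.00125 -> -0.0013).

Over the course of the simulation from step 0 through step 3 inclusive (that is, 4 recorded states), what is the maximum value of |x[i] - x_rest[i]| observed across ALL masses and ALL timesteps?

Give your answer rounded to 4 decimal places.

Answer: 3.0505

Derivation:
Step 0: x=[5.0000 7.0000 9.0000 13.0000] v=[2.0000 0.0000 0.0000 0.0000]
Step 1: x=[5.3800 7.0000 9.0800 12.9600] v=[1.9000 0.0000 0.4000 -0.2000]
Step 2: x=[5.7324 7.0184 9.2320 12.8848] v=[1.7620 0.0920 0.7600 -0.3760]
Step 3: x=[6.0505 7.0739 9.4416 12.7835] v=[1.5906 0.2775 1.0478 -0.5066]
Max displacement = 3.0505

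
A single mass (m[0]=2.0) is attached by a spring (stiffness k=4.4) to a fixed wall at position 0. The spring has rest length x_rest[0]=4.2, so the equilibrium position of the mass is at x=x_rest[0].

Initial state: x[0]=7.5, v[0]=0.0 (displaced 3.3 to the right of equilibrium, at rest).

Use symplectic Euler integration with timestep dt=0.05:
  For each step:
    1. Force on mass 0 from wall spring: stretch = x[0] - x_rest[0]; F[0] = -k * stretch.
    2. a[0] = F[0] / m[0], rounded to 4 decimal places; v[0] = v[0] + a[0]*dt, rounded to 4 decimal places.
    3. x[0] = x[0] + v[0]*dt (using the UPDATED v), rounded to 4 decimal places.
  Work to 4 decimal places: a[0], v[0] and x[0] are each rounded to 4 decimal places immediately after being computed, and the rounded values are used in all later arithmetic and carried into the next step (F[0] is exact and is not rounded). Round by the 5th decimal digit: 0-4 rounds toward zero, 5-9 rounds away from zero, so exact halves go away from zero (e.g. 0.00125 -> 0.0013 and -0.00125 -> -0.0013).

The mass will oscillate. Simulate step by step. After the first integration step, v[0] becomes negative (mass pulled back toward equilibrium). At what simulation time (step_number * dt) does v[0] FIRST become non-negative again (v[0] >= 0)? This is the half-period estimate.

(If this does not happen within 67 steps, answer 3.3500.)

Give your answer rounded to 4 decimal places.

Step 0: x=[7.5000] v=[0.0000]
Step 1: x=[7.4819] v=[-0.3630]
Step 2: x=[7.4457] v=[-0.7240]
Step 3: x=[7.3917] v=[-1.0810]
Step 4: x=[7.3201] v=[-1.4321]
Step 5: x=[7.2313] v=[-1.7753]
Step 6: x=[7.1259] v=[-2.1087]
Step 7: x=[7.0044] v=[-2.4306]
Step 8: x=[6.8674] v=[-2.7391]
Step 9: x=[6.7158] v=[-3.0325]
Step 10: x=[6.5503] v=[-3.3092]
Step 11: x=[6.3719] v=[-3.5677]
Step 12: x=[6.1816] v=[-3.8066]
Step 13: x=[5.9804] v=[-4.0246]
Step 14: x=[5.7694] v=[-4.2204]
Step 15: x=[5.5498] v=[-4.3930]
Step 16: x=[5.3227] v=[-4.5415]
Step 17: x=[5.0895] v=[-4.6650]
Step 18: x=[4.8514] v=[-4.7628]
Step 19: x=[4.6097] v=[-4.8345]
Step 20: x=[4.3657] v=[-4.8796]
Step 21: x=[4.1208] v=[-4.8978]
Step 22: x=[3.8763] v=[-4.8891]
Step 23: x=[3.6336] v=[-4.8535]
Step 24: x=[3.3940] v=[-4.7912]
Step 25: x=[3.1589] v=[-4.7025]
Step 26: x=[2.9295] v=[-4.5880]
Step 27: x=[2.7071] v=[-4.4482]
Step 28: x=[2.4929] v=[-4.2840]
Step 29: x=[2.2881] v=[-4.0962]
Step 30: x=[2.0938] v=[-3.8859]
Step 31: x=[1.9111] v=[-3.6542]
Step 32: x=[1.7410] v=[-3.4024]
Step 33: x=[1.5844] v=[-3.1319]
Step 34: x=[1.4422] v=[-2.8442]
Step 35: x=[1.3152] v=[-2.5408]
Step 36: x=[1.2040] v=[-2.2235]
Step 37: x=[1.1093] v=[-1.8939]
Step 38: x=[1.0316] v=[-1.5539]
Step 39: x=[0.9713] v=[-1.2054]
Step 40: x=[0.9288] v=[-0.8502]
Step 41: x=[0.9043] v=[-0.4904]
Step 42: x=[0.8979] v=[-0.1279]
Step 43: x=[0.9097] v=[0.2353]
First v>=0 after going negative at step 43, time=2.1500

Answer: 2.1500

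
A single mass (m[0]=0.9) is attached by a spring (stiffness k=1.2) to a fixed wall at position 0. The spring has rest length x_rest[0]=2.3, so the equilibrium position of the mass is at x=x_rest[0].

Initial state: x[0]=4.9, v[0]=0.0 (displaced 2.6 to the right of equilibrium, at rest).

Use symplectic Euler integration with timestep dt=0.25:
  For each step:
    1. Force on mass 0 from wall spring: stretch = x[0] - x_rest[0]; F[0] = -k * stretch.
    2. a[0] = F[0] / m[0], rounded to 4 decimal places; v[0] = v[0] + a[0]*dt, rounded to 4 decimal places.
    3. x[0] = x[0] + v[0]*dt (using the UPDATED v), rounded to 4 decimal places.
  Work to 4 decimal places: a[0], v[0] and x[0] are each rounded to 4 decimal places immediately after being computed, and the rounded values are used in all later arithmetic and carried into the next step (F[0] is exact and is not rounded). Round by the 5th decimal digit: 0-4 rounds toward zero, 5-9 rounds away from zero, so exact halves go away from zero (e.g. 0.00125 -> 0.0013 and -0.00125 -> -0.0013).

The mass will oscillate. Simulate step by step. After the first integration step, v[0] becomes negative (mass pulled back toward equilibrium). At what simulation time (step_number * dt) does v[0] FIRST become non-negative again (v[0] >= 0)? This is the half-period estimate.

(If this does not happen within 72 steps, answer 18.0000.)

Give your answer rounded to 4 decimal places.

Answer: 2.7500

Derivation:
Step 0: x=[4.9000] v=[0.0000]
Step 1: x=[4.6833] v=[-0.8667]
Step 2: x=[4.2680] v=[-1.6611]
Step 3: x=[3.6887] v=[-2.3171]
Step 4: x=[2.9937] v=[-2.7800]
Step 5: x=[2.2409] v=[-3.0112]
Step 6: x=[1.4930] v=[-2.9915]
Step 7: x=[0.8124] v=[-2.7225]
Step 8: x=[0.2558] v=[-2.2266]
Step 9: x=[-0.1305] v=[-1.5452]
Step 10: x=[-0.3143] v=[-0.7350]
Step 11: x=[-0.2802] v=[0.1364]
First v>=0 after going negative at step 11, time=2.7500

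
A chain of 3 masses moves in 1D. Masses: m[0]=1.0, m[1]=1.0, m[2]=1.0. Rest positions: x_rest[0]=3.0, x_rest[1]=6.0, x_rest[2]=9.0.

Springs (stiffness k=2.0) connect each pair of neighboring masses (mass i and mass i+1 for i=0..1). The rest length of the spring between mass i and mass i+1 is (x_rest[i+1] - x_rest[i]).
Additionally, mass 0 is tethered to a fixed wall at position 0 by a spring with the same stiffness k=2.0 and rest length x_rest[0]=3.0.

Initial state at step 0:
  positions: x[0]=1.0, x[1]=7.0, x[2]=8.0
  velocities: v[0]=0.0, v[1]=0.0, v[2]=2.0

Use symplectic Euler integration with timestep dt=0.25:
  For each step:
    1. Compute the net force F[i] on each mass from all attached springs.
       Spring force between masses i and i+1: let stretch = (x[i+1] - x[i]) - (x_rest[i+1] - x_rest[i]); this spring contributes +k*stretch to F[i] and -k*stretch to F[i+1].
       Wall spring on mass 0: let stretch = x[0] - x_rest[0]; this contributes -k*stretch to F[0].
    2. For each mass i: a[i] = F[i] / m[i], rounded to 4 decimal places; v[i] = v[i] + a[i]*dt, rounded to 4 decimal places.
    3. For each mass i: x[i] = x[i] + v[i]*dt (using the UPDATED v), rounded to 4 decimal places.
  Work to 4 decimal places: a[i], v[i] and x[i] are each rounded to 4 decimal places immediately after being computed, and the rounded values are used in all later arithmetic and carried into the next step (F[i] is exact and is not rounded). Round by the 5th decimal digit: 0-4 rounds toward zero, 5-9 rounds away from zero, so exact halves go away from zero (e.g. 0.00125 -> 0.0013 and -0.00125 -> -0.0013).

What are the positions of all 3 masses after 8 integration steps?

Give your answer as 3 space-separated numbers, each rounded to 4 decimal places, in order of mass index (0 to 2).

Step 0: x=[1.0000 7.0000 8.0000] v=[0.0000 0.0000 2.0000]
Step 1: x=[1.6250 6.3750 8.7500] v=[2.5000 -2.5000 3.0000]
Step 2: x=[2.6406 5.4531 9.5781] v=[4.0625 -3.6875 3.3125]
Step 3: x=[3.6777 4.6953 10.2656] v=[4.1485 -3.0313 2.7500]
Step 4: x=[4.3823 4.5066 10.6318] v=[2.8185 -0.7550 1.4649]
Step 5: x=[4.5547 5.0680 10.6074] v=[0.6895 2.2455 -0.0977]
Step 6: x=[4.2219 6.2577 10.2656] v=[-1.3312 4.7586 -1.3674]
Step 7: x=[3.6158 7.6939 9.7978] v=[-2.4243 5.7447 -1.8714]
Step 8: x=[3.0675 8.8833 9.4420] v=[-2.1932 4.7576 -1.4234]

Answer: 3.0675 8.8833 9.4420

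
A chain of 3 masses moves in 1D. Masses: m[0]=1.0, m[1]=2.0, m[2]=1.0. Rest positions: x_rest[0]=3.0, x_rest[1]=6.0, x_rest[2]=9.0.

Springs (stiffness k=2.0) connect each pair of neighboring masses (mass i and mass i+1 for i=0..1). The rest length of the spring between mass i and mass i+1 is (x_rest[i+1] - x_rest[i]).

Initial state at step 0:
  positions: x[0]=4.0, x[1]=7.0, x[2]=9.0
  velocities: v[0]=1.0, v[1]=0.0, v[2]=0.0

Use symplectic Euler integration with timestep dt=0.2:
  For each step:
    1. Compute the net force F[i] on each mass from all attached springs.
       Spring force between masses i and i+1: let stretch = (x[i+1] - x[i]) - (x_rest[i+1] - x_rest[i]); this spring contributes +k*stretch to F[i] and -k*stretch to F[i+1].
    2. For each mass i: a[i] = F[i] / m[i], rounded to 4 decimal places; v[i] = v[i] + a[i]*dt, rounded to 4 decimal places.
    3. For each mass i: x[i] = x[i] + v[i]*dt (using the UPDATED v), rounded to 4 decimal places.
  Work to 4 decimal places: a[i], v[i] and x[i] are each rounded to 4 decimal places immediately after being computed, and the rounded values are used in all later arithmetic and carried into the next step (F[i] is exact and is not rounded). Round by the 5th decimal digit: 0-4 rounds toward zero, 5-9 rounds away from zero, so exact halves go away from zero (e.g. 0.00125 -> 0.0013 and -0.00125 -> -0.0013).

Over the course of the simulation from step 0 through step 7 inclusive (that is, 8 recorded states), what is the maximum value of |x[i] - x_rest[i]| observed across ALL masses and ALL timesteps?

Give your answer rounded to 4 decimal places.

Step 0: x=[4.0000 7.0000 9.0000] v=[1.0000 0.0000 0.0000]
Step 1: x=[4.2000 6.9600 9.0800] v=[1.0000 -0.2000 0.4000]
Step 2: x=[4.3808 6.8944 9.2304] v=[0.9040 -0.3280 0.7520]
Step 3: x=[4.5227 6.8217 9.4339] v=[0.7094 -0.3635 1.0176]
Step 4: x=[4.6085 6.7615 9.6684] v=[0.4290 -0.3009 1.1727]
Step 5: x=[4.6265 6.7315 9.9104] v=[0.0902 -0.1501 1.2099]
Step 6: x=[4.5729 6.7444 10.1381] v=[-0.2678 0.0647 1.1383]
Step 7: x=[4.4531 6.8062 10.3343] v=[-0.5992 0.3091 0.9808]
Max displacement = 1.6265

Answer: 1.6265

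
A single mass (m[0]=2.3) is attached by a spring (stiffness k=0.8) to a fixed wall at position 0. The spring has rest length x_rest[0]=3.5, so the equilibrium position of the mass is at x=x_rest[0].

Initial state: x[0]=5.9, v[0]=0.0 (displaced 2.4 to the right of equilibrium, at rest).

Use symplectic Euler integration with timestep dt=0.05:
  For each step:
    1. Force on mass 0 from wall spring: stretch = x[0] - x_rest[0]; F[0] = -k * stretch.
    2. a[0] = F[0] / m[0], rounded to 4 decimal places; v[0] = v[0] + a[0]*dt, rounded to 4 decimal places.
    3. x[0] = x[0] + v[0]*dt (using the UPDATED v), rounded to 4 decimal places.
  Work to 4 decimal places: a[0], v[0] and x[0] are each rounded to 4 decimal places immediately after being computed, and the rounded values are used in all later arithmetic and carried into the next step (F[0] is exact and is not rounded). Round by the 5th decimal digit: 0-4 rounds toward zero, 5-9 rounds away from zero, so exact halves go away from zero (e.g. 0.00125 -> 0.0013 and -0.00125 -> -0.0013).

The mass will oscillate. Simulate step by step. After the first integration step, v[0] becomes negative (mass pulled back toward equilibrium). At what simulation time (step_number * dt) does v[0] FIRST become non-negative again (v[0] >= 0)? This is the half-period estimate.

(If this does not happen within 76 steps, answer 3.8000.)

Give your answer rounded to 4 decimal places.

Answer: 3.8000

Derivation:
Step 0: x=[5.9000] v=[0.0000]
Step 1: x=[5.8979] v=[-0.0417]
Step 2: x=[5.8937] v=[-0.0834]
Step 3: x=[5.8875] v=[-0.1250]
Step 4: x=[5.8792] v=[-0.1665]
Step 5: x=[5.8688] v=[-0.2079]
Step 6: x=[5.8563] v=[-0.2491]
Step 7: x=[5.8418] v=[-0.2901]
Step 8: x=[5.8253] v=[-0.3308]
Step 9: x=[5.8067] v=[-0.3712]
Step 10: x=[5.7861] v=[-0.4113]
Step 11: x=[5.7635] v=[-0.4511]
Step 12: x=[5.7390] v=[-0.4905]
Step 13: x=[5.7125] v=[-0.5294]
Step 14: x=[5.6841] v=[-0.5679]
Step 15: x=[5.6538] v=[-0.6059]
Step 16: x=[5.6216] v=[-0.6434]
Step 17: x=[5.5876] v=[-0.6803]
Step 18: x=[5.5518] v=[-0.7166]
Step 19: x=[5.5142] v=[-0.7523]
Step 20: x=[5.4748] v=[-0.7873]
Step 21: x=[5.4337] v=[-0.8216]
Step 22: x=[5.3909] v=[-0.8552]
Step 23: x=[5.3465] v=[-0.8881]
Step 24: x=[5.3005] v=[-0.9202]
Step 25: x=[5.2529] v=[-0.9515]
Step 26: x=[5.2038] v=[-0.9820]
Step 27: x=[5.1532] v=[-1.0116]
Step 28: x=[5.1012] v=[-1.0404]
Step 29: x=[5.0478] v=[-1.0682]
Step 30: x=[4.9930] v=[-1.0951]
Step 31: x=[4.9369] v=[-1.1211]
Step 32: x=[4.8796] v=[-1.1461]
Step 33: x=[4.8211] v=[-1.1701]
Step 34: x=[4.7614] v=[-1.1931]
Step 35: x=[4.7007] v=[-1.2150]
Step 36: x=[4.6389] v=[-1.2359]
Step 37: x=[4.5761] v=[-1.2557]
Step 38: x=[4.5124] v=[-1.2744]
Step 39: x=[4.4478] v=[-1.2920]
Step 40: x=[4.3824] v=[-1.3085]
Step 41: x=[4.3162] v=[-1.3238]
Step 42: x=[4.2493] v=[-1.3380]
Step 43: x=[4.1818] v=[-1.3510]
Step 44: x=[4.1137] v=[-1.3629]
Step 45: x=[4.0450] v=[-1.3736]
Step 46: x=[3.9758] v=[-1.3831]
Step 47: x=[3.9062] v=[-1.3914]
Step 48: x=[3.8363] v=[-1.3985]
Step 49: x=[3.7661] v=[-1.4044]
Step 50: x=[3.6957] v=[-1.4090]
Step 51: x=[3.6251] v=[-1.4124]
Step 52: x=[3.5544] v=[-1.4146]
Step 53: x=[3.4836] v=[-1.4155]
Step 54: x=[3.4128] v=[-1.4152]
Step 55: x=[3.3421] v=[-1.4137]
Step 56: x=[3.2716] v=[-1.4110]
Step 57: x=[3.2013] v=[-1.4070]
Step 58: x=[3.1312] v=[-1.4018]
Step 59: x=[3.0614] v=[-1.3954]
Step 60: x=[2.9920] v=[-1.3878]
Step 61: x=[2.9231] v=[-1.3790]
Step 62: x=[2.8547] v=[-1.3690]
Step 63: x=[2.7868] v=[-1.3578]
Step 64: x=[2.7195] v=[-1.3454]
Step 65: x=[2.6529] v=[-1.3318]
Step 66: x=[2.5870] v=[-1.3171]
Step 67: x=[2.5219] v=[-1.3012]
Step 68: x=[2.4577] v=[-1.2842]
Step 69: x=[2.3944] v=[-1.2661]
Step 70: x=[2.3321] v=[-1.2469]
Step 71: x=[2.2708] v=[-1.2266]
Step 72: x=[2.2105] v=[-1.2052]
Step 73: x=[2.1514] v=[-1.1828]
Step 74: x=[2.0934] v=[-1.1593]
Step 75: x=[2.0367] v=[-1.1348]
Step 76: x=[1.9812] v=[-1.1094]
v[0] did not become non-negative within 76 steps; using fallback time=3.8000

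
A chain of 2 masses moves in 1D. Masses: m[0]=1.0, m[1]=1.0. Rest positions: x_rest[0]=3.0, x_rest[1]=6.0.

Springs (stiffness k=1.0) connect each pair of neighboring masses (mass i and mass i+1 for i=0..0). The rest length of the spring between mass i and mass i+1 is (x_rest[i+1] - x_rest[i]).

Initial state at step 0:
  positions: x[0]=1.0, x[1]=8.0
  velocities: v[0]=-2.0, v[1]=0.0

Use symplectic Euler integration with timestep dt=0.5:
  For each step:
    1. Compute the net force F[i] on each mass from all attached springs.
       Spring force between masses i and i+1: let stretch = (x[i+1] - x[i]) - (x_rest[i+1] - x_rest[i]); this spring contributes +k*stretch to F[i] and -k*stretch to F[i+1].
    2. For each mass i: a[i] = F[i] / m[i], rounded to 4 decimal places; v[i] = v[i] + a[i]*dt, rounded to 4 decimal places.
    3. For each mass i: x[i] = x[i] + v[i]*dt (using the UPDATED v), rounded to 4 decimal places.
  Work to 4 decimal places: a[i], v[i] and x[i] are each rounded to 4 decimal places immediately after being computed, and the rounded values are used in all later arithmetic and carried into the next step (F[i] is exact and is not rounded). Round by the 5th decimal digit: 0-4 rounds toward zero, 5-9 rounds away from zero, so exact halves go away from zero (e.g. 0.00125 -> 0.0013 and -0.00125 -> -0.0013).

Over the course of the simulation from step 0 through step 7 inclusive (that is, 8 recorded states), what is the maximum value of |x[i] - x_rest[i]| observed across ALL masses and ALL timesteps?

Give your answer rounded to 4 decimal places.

Step 0: x=[1.0000 8.0000] v=[-2.0000 0.0000]
Step 1: x=[1.0000 7.0000] v=[0.0000 -2.0000]
Step 2: x=[1.7500 5.2500] v=[1.5000 -3.5000]
Step 3: x=[2.6250 3.3750] v=[1.7500 -3.7500]
Step 4: x=[2.9375 2.0625] v=[0.6250 -2.6250]
Step 5: x=[2.2813 1.7188] v=[-1.3125 -0.6875]
Step 6: x=[0.7344 2.2657] v=[-3.0938 1.0938]
Step 7: x=[-1.1797 3.1798] v=[-3.8282 1.8282]
Max displacement = 4.2812

Answer: 4.2812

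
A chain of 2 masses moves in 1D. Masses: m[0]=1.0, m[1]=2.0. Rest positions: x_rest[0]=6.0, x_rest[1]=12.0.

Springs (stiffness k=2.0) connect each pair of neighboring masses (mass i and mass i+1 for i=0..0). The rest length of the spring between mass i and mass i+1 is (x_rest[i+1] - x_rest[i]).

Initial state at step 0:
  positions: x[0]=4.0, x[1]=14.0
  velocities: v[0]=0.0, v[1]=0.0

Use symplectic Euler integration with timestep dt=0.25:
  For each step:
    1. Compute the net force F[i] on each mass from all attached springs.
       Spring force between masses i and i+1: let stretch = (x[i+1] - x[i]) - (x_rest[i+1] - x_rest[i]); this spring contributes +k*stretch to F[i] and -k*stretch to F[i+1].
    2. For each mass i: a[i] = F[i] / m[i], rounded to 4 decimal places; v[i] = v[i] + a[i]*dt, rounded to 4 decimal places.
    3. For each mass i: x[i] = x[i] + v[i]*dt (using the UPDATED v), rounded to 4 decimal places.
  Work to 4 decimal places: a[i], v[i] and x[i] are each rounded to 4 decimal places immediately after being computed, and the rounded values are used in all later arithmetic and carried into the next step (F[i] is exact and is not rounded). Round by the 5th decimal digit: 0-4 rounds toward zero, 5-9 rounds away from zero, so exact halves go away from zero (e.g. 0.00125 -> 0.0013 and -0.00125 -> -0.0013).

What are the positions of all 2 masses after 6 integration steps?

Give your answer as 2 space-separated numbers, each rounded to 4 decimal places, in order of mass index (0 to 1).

Step 0: x=[4.0000 14.0000] v=[0.0000 0.0000]
Step 1: x=[4.5000 13.7500] v=[2.0000 -1.0000]
Step 2: x=[5.4063 13.2969] v=[3.6250 -1.8125]
Step 3: x=[6.5489 12.7256] v=[4.5703 -2.2852]
Step 4: x=[7.7136 12.1433] v=[4.6587 -2.3294]
Step 5: x=[8.6820 11.6591] v=[3.8736 -1.9368]
Step 6: x=[9.2726 11.3638] v=[2.3622 -1.1811]

Answer: 9.2726 11.3638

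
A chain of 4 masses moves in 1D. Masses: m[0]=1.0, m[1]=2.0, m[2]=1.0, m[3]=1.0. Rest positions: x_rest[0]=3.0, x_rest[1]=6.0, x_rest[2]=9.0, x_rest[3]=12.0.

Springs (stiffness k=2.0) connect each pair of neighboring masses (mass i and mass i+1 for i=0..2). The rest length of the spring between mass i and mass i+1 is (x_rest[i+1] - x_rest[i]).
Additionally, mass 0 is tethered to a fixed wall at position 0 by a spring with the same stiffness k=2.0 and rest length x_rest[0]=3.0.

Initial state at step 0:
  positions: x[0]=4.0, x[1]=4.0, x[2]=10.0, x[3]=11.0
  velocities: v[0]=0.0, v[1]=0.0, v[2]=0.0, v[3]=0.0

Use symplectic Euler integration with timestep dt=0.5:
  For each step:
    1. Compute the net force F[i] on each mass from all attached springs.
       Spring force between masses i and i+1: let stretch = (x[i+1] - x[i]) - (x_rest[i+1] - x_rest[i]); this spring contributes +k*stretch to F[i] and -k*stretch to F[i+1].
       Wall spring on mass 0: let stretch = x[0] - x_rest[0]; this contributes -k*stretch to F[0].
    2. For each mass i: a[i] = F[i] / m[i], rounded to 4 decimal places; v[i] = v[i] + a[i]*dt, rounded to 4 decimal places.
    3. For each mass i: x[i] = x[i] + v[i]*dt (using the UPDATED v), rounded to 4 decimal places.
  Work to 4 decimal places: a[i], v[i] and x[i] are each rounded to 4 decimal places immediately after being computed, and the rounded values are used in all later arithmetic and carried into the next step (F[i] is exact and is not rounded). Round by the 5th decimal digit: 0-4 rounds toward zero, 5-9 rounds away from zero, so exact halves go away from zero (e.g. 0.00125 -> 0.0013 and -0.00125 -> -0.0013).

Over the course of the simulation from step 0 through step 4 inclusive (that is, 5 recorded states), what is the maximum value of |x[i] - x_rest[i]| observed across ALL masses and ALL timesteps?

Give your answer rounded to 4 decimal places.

Step 0: x=[4.0000 4.0000 10.0000 11.0000] v=[0.0000 0.0000 0.0000 0.0000]
Step 1: x=[2.0000 5.5000 7.5000 12.0000] v=[-4.0000 3.0000 -5.0000 2.0000]
Step 2: x=[0.7500 6.6250 6.2500 12.2500] v=[-2.5000 2.2500 -2.5000 0.5000]
Step 3: x=[2.0625 6.1875 8.1875 11.0000] v=[2.6250 -0.8750 3.8750 -2.5000]
Step 4: x=[4.4063 5.2188 10.5313 9.8438] v=[4.6875 -1.9375 4.6875 -2.3125]
Max displacement = 2.7500

Answer: 2.7500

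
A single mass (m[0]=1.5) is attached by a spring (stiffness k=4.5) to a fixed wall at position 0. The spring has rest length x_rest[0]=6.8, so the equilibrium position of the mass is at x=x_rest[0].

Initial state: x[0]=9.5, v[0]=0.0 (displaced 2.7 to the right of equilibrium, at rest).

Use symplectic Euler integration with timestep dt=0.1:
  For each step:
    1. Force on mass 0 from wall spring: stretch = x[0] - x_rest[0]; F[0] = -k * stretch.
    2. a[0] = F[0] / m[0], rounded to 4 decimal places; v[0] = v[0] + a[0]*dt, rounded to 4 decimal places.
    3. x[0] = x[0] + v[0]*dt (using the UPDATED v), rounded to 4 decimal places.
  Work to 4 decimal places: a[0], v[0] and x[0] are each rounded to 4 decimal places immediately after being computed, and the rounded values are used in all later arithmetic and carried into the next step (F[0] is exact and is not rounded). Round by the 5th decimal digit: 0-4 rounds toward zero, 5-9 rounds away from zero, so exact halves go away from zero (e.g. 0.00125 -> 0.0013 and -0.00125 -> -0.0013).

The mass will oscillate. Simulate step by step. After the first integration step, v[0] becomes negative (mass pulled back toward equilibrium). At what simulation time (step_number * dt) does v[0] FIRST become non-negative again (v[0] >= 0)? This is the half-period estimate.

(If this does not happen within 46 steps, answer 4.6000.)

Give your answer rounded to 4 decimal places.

Step 0: x=[9.5000] v=[0.0000]
Step 1: x=[9.4190] v=[-0.8100]
Step 2: x=[9.2594] v=[-1.5957]
Step 3: x=[9.0261] v=[-2.3335]
Step 4: x=[8.7260] v=[-3.0013]
Step 5: x=[8.3681] v=[-3.5791]
Step 6: x=[7.9632] v=[-4.0495]
Step 7: x=[7.5234] v=[-4.3985]
Step 8: x=[7.0619] v=[-4.6155]
Step 9: x=[6.5925] v=[-4.6941]
Step 10: x=[6.1293] v=[-4.6319]
Step 11: x=[5.6862] v=[-4.4307]
Step 12: x=[5.2765] v=[-4.0966]
Step 13: x=[4.9125] v=[-3.6396]
Step 14: x=[4.6052] v=[-3.0734]
Step 15: x=[4.3637] v=[-2.4150]
Step 16: x=[4.1953] v=[-1.6841]
Step 17: x=[4.1050] v=[-0.9027]
Step 18: x=[4.0956] v=[-0.0942]
Step 19: x=[4.1673] v=[0.7171]
First v>=0 after going negative at step 19, time=1.9000

Answer: 1.9000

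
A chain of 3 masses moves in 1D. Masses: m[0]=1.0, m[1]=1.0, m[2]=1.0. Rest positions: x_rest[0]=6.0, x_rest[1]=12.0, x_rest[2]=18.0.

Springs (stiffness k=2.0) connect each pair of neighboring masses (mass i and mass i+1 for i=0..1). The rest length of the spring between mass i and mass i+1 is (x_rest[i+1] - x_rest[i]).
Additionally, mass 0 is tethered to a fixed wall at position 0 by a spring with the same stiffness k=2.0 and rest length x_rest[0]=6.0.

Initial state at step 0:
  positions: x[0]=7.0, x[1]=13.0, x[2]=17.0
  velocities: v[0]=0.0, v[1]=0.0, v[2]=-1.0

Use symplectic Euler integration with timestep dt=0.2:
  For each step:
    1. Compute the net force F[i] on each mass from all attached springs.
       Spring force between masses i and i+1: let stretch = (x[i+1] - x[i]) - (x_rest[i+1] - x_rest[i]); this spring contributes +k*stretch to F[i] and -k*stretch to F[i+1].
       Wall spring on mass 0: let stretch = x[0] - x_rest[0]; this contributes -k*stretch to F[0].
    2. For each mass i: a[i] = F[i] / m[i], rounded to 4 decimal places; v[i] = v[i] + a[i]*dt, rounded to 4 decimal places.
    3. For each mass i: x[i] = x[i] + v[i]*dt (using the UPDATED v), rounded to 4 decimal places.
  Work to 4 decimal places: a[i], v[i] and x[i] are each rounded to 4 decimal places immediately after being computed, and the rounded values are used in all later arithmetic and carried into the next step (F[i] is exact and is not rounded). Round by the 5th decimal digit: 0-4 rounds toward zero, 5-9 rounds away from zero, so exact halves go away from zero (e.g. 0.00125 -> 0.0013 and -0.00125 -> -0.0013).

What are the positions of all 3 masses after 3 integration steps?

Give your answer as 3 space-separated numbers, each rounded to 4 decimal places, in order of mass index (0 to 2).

Step 0: x=[7.0000 13.0000 17.0000] v=[0.0000 0.0000 -1.0000]
Step 1: x=[6.9200 12.8400 16.9600] v=[-0.4000 -0.8000 -0.2000]
Step 2: x=[6.7600 12.5360 17.0704] v=[-0.8000 -1.5200 0.5520]
Step 3: x=[6.5213 12.1327 17.2980] v=[-1.1936 -2.0166 1.1382]

Answer: 6.5213 12.1327 17.2980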